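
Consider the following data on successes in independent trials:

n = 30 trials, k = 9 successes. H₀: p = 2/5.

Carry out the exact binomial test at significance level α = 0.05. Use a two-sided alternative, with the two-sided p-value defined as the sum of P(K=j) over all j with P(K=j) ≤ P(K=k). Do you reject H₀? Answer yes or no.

reject H₀: no

Exact binomial: n=30, k=9, p₀=2/5=0.4000
P(X=j) = C(n,j)·p₀^j·(1−p₀)^(n−j); p = Σ P(X=j) over j with P(X=j) ≤ P(X=9)
p-value (two-sided) = 0.35166
At α=0.05: p ≥ α → fail to reject H₀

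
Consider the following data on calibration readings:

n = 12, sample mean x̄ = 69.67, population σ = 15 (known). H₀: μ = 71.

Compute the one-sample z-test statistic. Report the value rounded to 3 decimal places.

test statistic = -0.307

SE = σ/√n = 15/√12 = 4.3301
z = (x̄−μ₀)/SE = (69.67−71)/4.3301 = -0.3072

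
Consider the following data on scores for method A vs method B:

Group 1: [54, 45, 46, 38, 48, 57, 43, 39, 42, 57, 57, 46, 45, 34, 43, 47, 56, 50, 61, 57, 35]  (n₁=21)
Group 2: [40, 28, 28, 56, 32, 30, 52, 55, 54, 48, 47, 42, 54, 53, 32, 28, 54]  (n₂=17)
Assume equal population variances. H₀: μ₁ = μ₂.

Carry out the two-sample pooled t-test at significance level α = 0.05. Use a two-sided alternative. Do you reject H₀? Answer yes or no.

x̄₁=47.619, s₁=7.915, n₁=21
x̄₂=43.118, s₂=11.163, n₂=17
s_p² = [20·7.915² + 16·11.163²]/36 = 90.1866
SE = √(s_p²·(1/21+1/17)) = 3.0983
t = (47.619−43.118)/3.0983 = 1.4528
df = 36
p-value (two-sided) = 0.15493
At α=0.05: p ≥ α → fail to reject H₀

reject H₀: no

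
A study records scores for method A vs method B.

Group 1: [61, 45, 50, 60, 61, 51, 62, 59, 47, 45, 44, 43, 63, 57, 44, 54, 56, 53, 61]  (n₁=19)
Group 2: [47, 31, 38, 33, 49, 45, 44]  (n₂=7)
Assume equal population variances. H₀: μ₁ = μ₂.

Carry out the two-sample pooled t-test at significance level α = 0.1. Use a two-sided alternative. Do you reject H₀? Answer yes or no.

x̄₁=53.474, s₁=7.144, n₁=19
x̄₂=41.000, s₂=7.047, n₂=7
s_p² = [18·7.144² + 6·7.047²]/24 = 50.6974
SE = √(s_p²·(1/19+1/7)) = 3.1481
t = (53.474−41.000)/3.1481 = 3.9622
df = 24
p-value (two-sided) = 0.00058
At α=0.1: p < α → reject H₀

reject H₀: yes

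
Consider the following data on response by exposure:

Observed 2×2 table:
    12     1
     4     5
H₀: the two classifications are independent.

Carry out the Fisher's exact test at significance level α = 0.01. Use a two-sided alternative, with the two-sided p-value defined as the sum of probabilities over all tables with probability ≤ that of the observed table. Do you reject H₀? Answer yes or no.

reject H₀: no

Margins: r₁=13, r₂=9, c₁=16, c₂=6, n=22
p_obs = C(13,12)·C(9,4)/C(22,16); sum pmf over tables with pmf ≤ p_obs
p-value (two-sided) = 0.02308
At α=0.01: p ≥ α → fail to reject H₀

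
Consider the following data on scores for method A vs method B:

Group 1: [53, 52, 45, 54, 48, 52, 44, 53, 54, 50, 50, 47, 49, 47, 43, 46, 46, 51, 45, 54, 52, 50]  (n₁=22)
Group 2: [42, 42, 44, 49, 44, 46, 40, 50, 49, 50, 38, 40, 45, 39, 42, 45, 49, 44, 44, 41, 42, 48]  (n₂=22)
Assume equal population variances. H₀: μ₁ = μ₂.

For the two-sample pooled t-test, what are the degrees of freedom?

degrees of freedom = 42

df = n₁ + n₂ − 2 = 22 + 22 − 2 = 42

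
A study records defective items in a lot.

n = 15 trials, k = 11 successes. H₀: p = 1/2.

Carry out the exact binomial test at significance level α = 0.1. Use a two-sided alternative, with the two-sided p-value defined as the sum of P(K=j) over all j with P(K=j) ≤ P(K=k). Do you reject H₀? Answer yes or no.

reject H₀: no

Exact binomial: n=15, k=11, p₀=1/2=0.5000
P(X=j) = C(n,j)·p₀^j·(1−p₀)^(n−j); p = Σ P(X=j) over j with P(X=j) ≤ P(X=11)
p-value (two-sided) = 0.11847
At α=0.1: p ≥ α → fail to reject H₀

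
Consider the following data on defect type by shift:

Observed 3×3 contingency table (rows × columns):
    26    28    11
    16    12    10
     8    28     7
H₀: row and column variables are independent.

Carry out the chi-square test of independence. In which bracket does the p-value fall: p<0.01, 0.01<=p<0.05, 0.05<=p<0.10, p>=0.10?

p-value bracket: 0.01<=p<0.05

Row totals [65, 38, 43], col totals [50, 68, 28], n=146
χ² = (26−22.26)²/22.26 + (28−30.27)²/30.27 + (11−12.47)²/12.47 + (16−13.01)²/13.01 + (12−17.70)²/17.70 + (10−7.29)²/7.29 + (8−14.73)²/14.73 + (28−20.03)²/20.03 + (7−8.25)²/8.25 = 10.9353
df = 4
p-value (upper-tail) = 0.02730
→ bracket: 0.01<=p<0.05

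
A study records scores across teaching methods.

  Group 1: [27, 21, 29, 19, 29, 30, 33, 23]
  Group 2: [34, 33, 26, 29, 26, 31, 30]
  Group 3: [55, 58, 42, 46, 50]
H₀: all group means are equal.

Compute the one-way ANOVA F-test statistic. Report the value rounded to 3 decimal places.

test statistic = 40.896

Group means [26.38, 29.86, 50.20], grand mean 33.550
SSB = Σnᵢ(x̄ᵢ−x̄)² = 1893.418; SSW = ΣΣ(x−x̄ᵢ)² = 393.532
MSB = 1893.418/2 = 946.7089; MSW = 393.532/17 = 23.1489
F = MSB/MSW = 40.8964
df = (2, 17)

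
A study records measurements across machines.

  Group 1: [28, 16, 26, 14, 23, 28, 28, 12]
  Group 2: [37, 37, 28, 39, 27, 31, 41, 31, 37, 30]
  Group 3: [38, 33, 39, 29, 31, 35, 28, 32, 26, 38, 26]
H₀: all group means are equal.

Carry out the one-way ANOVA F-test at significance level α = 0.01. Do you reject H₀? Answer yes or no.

reject H₀: yes

Group means [21.88, 33.80, 32.27], grand mean 29.931
SSB = Σnᵢ(x̄ᵢ−x̄)² = 729.205; SSW = ΣΣ(x−x̄ᵢ)² = 772.657
MSB = 729.205/2 = 364.6026; MSW = 772.657/26 = 29.7176
F = MSB/MSW = 12.2689
df = (2, 26)
p-value (upper-tail) = 0.00018
At α=0.01: p < α → reject H₀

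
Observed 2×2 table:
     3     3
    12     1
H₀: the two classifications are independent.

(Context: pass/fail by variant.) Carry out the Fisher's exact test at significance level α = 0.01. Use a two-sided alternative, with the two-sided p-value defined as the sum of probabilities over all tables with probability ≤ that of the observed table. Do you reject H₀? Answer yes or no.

reject H₀: no

Margins: r₁=6, r₂=13, c₁=15, c₂=4, n=19
p_obs = C(6,3)·C(13,12)/C(19,15); sum pmf over tables with pmf ≤ p_obs
p-value (two-sided) = 0.07095
At α=0.01: p ≥ α → fail to reject H₀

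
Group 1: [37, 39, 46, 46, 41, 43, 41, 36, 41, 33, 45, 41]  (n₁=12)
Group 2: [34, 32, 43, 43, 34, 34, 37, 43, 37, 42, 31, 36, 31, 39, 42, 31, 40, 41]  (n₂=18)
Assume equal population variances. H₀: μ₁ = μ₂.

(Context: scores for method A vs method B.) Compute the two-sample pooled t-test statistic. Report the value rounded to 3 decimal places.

x̄₁=40.750, s₁=4.025, n₁=12
x̄₂=37.222, s₂=4.519, n₂=18
s_p² = [11·4.025² + 17·4.519²]/28 = 18.7629
SE = √(s_p²·(1/12+1/18)) = 1.6143
t = (40.750−37.222)/1.6143 = 2.1853
df = 28

test statistic = 2.185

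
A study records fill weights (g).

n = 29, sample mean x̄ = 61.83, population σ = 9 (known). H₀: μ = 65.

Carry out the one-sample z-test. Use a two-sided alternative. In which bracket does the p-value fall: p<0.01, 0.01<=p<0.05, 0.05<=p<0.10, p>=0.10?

p-value bracket: 0.05<=p<0.10

SE = σ/√n = 9/√29 = 1.6713
z = (x̄−μ₀)/SE = (61.83−65)/1.6713 = -1.8968
p-value (two-sided) = 0.05786
→ bracket: 0.05<=p<0.10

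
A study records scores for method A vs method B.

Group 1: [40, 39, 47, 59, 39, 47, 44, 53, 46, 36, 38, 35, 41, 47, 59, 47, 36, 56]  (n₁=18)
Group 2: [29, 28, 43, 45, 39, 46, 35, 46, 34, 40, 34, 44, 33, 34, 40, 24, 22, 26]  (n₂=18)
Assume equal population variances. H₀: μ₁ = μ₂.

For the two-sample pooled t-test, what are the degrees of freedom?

degrees of freedom = 34

df = n₁ + n₂ − 2 = 18 + 18 − 2 = 34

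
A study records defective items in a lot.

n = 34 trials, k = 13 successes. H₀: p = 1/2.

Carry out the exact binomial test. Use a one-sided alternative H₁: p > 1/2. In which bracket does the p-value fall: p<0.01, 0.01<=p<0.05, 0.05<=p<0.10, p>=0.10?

Exact binomial: n=34, k=13, p₀=1/2=0.5000
P(X≥13) from Σ C(n,i)·p₀^i·(1−p₀)^(n−i)
p-value (one-sided, H₁ greater) = 0.93928
→ bracket: p>=0.10

p-value bracket: p>=0.10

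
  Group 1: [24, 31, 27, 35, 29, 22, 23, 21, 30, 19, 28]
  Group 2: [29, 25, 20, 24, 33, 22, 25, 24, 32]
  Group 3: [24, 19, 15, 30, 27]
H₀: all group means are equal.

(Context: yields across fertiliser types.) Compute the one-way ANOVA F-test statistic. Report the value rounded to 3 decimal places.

test statistic = 0.816

Group means [26.27, 26.00, 23.00], grand mean 25.520
SSB = Σnᵢ(x̄ᵢ−x̄)² = 40.058; SSW = ΣΣ(x−x̄ᵢ)² = 540.182
MSB = 40.058/2 = 20.0291; MSW = 540.182/22 = 24.5537
F = MSB/MSW = 0.8157
df = (2, 22)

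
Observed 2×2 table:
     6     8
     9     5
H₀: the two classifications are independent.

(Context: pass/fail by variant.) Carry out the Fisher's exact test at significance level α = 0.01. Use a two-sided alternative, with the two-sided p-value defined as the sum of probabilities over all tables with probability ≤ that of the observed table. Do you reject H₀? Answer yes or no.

reject H₀: no

Margins: r₁=14, r₂=14, c₁=15, c₂=13, n=28
p_obs = C(14,6)·C(14,9)/C(28,15); sum pmf over tables with pmf ≤ p_obs
p-value (two-sided) = 0.44948
At α=0.01: p ≥ α → fail to reject H₀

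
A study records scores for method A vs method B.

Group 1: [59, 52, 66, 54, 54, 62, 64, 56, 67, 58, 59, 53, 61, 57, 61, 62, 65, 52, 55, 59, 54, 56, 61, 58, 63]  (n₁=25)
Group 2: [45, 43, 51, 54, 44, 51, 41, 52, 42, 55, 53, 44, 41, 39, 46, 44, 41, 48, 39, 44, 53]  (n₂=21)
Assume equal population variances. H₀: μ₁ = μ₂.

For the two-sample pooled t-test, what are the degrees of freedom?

df = n₁ + n₂ − 2 = 25 + 21 − 2 = 44

degrees of freedom = 44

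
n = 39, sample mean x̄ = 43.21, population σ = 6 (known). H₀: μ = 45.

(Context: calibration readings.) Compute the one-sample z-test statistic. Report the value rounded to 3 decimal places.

test statistic = -1.863

SE = σ/√n = 6/√39 = 0.9608
z = (x̄−μ₀)/SE = (43.21−45)/0.9608 = -1.8631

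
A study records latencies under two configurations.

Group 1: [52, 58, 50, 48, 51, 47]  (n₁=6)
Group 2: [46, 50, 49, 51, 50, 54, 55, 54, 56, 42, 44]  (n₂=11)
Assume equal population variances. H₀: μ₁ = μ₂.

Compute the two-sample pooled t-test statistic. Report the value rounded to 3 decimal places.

x̄₁=51.000, s₁=3.899, n₁=6
x̄₂=50.091, s₂=4.592, n₂=11
s_p² = [5·3.899² + 10·4.592²]/15 = 19.1273
SE = √(s_p²·(1/6+1/11)) = 2.2196
t = (51.000−50.091)/2.2196 = 0.4096
df = 15

test statistic = 0.410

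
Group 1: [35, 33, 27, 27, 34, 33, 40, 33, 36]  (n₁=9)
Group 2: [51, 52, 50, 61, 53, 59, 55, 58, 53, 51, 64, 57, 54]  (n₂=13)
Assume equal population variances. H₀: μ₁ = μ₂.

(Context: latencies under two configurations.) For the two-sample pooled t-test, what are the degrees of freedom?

df = n₁ + n₂ − 2 = 9 + 13 − 2 = 20

degrees of freedom = 20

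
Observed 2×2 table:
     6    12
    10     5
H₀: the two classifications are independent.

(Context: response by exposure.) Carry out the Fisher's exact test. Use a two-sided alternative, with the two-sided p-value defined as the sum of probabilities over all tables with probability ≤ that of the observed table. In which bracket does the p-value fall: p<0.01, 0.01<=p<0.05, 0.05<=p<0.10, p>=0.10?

p-value bracket: 0.05<=p<0.10

Margins: r₁=18, r₂=15, c₁=16, c₂=17, n=33
p_obs = C(18,6)·C(15,10)/C(33,16); sum pmf over tables with pmf ≤ p_obs
p-value (two-sided) = 0.08441
→ bracket: 0.05<=p<0.10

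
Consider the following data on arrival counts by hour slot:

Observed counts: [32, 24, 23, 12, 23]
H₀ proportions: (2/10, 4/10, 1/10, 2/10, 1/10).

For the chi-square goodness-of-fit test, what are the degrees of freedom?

df = k − 1 = 5 − 1 = 4

degrees of freedom = 4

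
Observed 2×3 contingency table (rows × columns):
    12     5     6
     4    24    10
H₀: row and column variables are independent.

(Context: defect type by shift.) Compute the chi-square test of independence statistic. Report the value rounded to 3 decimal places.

Row totals [23, 38], col totals [16, 29, 16], n=61
χ² = (12−6.03)²/6.03 + (5−10.93)²/10.93 + (6−6.03)²/6.03 + (4−9.97)²/9.97 + (24−18.07)²/18.07 + (10−9.97)²/9.97 = 14.6453
df = 2

test statistic = 14.645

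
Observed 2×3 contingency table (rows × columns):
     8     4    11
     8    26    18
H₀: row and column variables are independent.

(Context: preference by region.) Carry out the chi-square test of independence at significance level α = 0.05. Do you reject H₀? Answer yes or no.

reject H₀: yes

Row totals [23, 52], col totals [16, 30, 29], n=75
χ² = (8−4.91)²/4.91 + (4−9.20)²/9.20 + (11−8.89)²/8.89 + (8−11.09)²/11.09 + (26−20.80)²/20.80 + (18−20.11)²/20.11 = 7.7716
df = 2
p-value (upper-tail) = 0.02053
At α=0.05: p < α → reject H₀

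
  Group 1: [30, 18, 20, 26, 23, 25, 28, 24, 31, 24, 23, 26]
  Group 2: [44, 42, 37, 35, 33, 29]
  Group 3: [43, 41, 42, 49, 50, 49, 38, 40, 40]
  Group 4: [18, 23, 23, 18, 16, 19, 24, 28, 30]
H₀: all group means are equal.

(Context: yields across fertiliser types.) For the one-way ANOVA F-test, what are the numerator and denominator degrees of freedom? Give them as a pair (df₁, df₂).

degrees of freedom = [3, 32]

k = 4 groups, N = 36 total
df = (k−1, N−k) = (4−1, 36−4) = (3, 32)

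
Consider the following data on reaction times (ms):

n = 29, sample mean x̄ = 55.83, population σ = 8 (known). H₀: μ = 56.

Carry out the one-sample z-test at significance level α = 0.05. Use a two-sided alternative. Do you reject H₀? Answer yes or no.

reject H₀: no

SE = σ/√n = 8/√29 = 1.4856
z = (x̄−μ₀)/SE = (55.83−56)/1.4856 = -0.1144
p-value (two-sided) = 0.90889
At α=0.05: p ≥ α → fail to reject H₀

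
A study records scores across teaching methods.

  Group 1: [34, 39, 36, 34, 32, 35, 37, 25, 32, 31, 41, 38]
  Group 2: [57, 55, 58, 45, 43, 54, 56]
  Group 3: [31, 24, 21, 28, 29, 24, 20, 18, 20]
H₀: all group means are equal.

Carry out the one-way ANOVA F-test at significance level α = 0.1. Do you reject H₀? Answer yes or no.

reject H₀: yes

Group means [34.50, 52.57, 23.89], grand mean 35.607
SSB = Σnᵢ(x̄ᵢ−x̄)² = 3265.075; SSW = ΣΣ(x−x̄ᵢ)² = 583.603
MSB = 3265.075/2 = 1632.5377; MSW = 583.603/25 = 23.3441
F = MSB/MSW = 69.9336
df = (2, 25)
p-value (upper-tail) = 0.00000
At α=0.1: p < α → reject H₀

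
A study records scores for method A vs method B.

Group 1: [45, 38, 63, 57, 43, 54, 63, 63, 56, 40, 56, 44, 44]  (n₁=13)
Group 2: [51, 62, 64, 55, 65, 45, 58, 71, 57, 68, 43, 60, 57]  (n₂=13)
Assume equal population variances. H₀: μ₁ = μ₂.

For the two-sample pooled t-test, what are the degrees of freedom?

df = n₁ + n₂ − 2 = 13 + 13 − 2 = 24

degrees of freedom = 24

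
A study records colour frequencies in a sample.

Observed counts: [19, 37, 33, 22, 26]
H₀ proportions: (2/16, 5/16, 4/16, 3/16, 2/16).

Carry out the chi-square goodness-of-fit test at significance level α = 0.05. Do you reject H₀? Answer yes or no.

n = 137; E_i = n·p_i = [17.12, 42.81, 34.25, 25.69, 17.12]
χ² = (19−17.12)²/17.12 + (37−42.81)²/42.81 + (33−34.25)²/34.25 + (22−25.69)²/25.69 + (26−17.12)²/17.12 = 6.1689
df = 4
p-value (upper-tail) = 0.18689
At α=0.05: p ≥ α → fail to reject H₀

reject H₀: no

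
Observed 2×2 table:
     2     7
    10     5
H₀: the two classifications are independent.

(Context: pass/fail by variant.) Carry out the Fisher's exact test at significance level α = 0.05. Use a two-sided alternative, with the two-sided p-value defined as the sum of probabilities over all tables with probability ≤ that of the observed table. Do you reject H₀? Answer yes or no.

Margins: r₁=9, r₂=15, c₁=12, c₂=12, n=24
p_obs = C(9,2)·C(15,10)/C(24,12); sum pmf over tables with pmf ≤ p_obs
p-value (two-sided) = 0.08938
At α=0.05: p ≥ α → fail to reject H₀

reject H₀: no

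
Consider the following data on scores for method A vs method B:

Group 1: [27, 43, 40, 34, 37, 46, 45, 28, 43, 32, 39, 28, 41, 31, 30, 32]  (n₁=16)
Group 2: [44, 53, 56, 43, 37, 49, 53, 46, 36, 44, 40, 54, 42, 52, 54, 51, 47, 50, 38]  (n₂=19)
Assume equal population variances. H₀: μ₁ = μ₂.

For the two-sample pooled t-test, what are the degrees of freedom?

df = n₁ + n₂ − 2 = 16 + 19 − 2 = 33

degrees of freedom = 33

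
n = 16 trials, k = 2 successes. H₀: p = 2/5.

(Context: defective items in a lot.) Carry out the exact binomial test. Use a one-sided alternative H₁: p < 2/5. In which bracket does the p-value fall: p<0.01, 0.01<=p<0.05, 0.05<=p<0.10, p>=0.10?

p-value bracket: 0.01<=p<0.05

Exact binomial: n=16, k=2, p₀=2/5=0.4000
P(X≤2) from Σ C(n,i)·p₀^i·(1−p₀)^(n−i)
p-value (one-sided, H₁ less) = 0.01834
→ bracket: 0.01<=p<0.05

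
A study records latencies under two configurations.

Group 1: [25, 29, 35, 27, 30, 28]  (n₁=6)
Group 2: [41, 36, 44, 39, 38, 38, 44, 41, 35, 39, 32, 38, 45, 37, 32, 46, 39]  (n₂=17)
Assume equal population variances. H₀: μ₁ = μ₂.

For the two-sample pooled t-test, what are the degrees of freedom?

degrees of freedom = 21

df = n₁ + n₂ − 2 = 6 + 17 − 2 = 21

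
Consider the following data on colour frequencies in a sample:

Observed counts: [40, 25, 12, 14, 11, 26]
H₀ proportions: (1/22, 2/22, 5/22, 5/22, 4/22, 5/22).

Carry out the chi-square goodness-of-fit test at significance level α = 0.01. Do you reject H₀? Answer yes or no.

n = 128; E_i = n·p_i = [5.82, 11.64, 29.09, 29.09, 23.27, 29.09]
χ² = (40−5.82)²/5.82 + (25−11.64)²/11.64 + (12−29.09)²/29.09 + (14−29.09)²/29.09 + (11−23.27)²/23.27 + (26−29.09)²/29.09 = 240.8352
df = 5
p-value (upper-tail) = 0.00000
At α=0.01: p < α → reject H₀

reject H₀: yes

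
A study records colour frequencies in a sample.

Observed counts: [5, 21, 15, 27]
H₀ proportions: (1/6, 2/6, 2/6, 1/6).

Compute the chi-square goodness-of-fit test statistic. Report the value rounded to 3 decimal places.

n = 68; E_i = n·p_i = [11.33, 22.67, 22.67, 11.33]
χ² = (5−11.33)²/11.33 + (21−22.67)²/22.67 + (15−22.67)²/22.67 + (27−11.33)²/11.33 = 27.9118
df = 3

test statistic = 27.912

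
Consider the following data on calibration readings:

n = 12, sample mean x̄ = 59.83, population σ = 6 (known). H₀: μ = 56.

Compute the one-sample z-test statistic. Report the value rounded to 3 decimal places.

test statistic = 2.211

SE = σ/√n = 6/√12 = 1.7321
z = (x̄−μ₀)/SE = (59.83−56)/1.7321 = 2.2113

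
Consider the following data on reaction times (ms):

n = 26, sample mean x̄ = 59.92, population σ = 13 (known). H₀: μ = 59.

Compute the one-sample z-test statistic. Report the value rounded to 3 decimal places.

SE = σ/√n = 13/√26 = 2.5495
z = (x̄−μ₀)/SE = (59.92−59)/2.5495 = 0.3609

test statistic = 0.361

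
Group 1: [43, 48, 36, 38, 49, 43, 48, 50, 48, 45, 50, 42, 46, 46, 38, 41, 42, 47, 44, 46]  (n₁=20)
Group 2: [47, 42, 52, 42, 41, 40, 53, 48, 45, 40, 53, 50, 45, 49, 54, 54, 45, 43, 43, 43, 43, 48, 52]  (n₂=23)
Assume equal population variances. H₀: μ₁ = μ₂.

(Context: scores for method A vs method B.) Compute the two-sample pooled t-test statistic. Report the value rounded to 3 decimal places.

test statistic = -1.553

x̄₁=44.500, s₁=4.085, n₁=20
x̄₂=46.609, s₂=4.727, n₂=23
s_p² = [19·4.085² + 22·4.727²]/41 = 19.7190
SE = √(s_p²·(1/20+1/23)) = 1.3577
t = (44.500−46.609)/1.3577 = -1.5532
df = 41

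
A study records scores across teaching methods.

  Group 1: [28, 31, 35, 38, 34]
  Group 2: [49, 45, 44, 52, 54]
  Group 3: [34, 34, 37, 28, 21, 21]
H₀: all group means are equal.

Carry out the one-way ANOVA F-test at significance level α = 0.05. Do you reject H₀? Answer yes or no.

Group means [33.20, 48.80, 29.17], grand mean 36.562
SSB = Σnᵢ(x̄ᵢ−x̄)² = 1133.504; SSW = ΣΣ(x−x̄ᵢ)² = 376.433
MSB = 1133.504/2 = 566.7521; MSW = 376.433/13 = 28.9564
F = MSB/MSW = 19.5726
df = (2, 13)
p-value (upper-tail) = 0.00012
At α=0.05: p < α → reject H₀

reject H₀: yes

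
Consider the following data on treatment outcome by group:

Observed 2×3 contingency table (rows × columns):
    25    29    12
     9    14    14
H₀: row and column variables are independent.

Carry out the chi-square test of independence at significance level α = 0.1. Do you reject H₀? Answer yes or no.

reject H₀: yes

Row totals [66, 37], col totals [34, 43, 26], n=103
χ² = (25−21.79)²/21.79 + (29−27.55)²/27.55 + (12−16.66)²/16.66 + (9−12.21)²/12.21 + (14−15.45)²/15.45 + (14−9.34)²/9.34 = 5.1598
df = 2
p-value (upper-tail) = 0.07578
At α=0.1: p < α → reject H₀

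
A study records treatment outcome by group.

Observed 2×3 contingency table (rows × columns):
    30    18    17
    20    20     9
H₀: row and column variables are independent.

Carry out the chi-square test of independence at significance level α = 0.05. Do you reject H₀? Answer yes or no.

reject H₀: no

Row totals [65, 49], col totals [50, 38, 26], n=114
χ² = (30−28.51)²/28.51 + (18−21.67)²/21.67 + (17−14.82)²/14.82 + (20−21.49)²/21.49 + (20−16.33)²/16.33 + (9−11.18)²/11.18 = 2.3678
df = 2
p-value (upper-tail) = 0.30608
At α=0.05: p ≥ α → fail to reject H₀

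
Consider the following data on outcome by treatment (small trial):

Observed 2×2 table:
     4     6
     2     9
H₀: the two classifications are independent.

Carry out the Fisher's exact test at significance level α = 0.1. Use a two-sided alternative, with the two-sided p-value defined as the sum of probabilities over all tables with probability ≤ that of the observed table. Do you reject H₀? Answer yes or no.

reject H₀: no

Margins: r₁=10, r₂=11, c₁=6, c₂=15, n=21
p_obs = C(10,4)·C(11,2)/C(21,6); sum pmf over tables with pmf ≤ p_obs
p-value (two-sided) = 0.36146
At α=0.1: p ≥ α → fail to reject H₀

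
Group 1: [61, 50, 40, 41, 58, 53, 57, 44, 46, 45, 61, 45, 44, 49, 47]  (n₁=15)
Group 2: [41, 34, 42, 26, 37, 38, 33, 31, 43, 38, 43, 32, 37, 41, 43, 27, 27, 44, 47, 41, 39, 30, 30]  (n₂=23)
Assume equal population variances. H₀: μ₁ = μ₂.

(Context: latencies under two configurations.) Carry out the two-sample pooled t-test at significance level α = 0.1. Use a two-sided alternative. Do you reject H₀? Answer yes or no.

reject H₀: yes

x̄₁=49.400, s₁=7.008, n₁=15
x̄₂=36.696, s₂=6.175, n₂=23
s_p² = [14·7.008² + 22·6.175²]/36 = 42.4019
SE = √(s_p²·(1/15+1/23)) = 2.1611
t = (49.400−36.696)/2.1611 = 5.8786
df = 36
p-value (two-sided) = 0.00000
At α=0.1: p < α → reject H₀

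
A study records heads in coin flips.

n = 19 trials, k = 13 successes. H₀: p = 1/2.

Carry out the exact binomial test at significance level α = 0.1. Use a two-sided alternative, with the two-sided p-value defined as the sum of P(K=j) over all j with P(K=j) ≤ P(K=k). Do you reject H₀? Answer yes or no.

Exact binomial: n=19, k=13, p₀=1/2=0.5000
P(X=j) = C(n,j)·p₀^j·(1−p₀)^(n−j); p = Σ P(X=j) over j with P(X=j) ≤ P(X=13)
p-value (two-sided) = 0.16707
At α=0.1: p ≥ α → fail to reject H₀

reject H₀: no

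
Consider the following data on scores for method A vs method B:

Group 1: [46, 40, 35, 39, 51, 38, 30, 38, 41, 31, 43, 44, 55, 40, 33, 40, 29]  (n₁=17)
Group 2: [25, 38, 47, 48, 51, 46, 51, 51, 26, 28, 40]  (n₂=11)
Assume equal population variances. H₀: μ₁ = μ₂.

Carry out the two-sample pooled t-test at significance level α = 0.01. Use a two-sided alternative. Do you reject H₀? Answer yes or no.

reject H₀: no

x̄₁=39.588, s₁=7.027, n₁=17
x̄₂=41.000, s₂=10.344, n₂=11
s_p² = [16·7.027² + 10·10.344²]/26 = 71.5430
SE = √(s_p²·(1/17+1/11)) = 3.2730
t = (39.588−41.000)/3.2730 = -0.4313
df = 26
p-value (two-sided) = 0.66978
At α=0.01: p ≥ α → fail to reject H₀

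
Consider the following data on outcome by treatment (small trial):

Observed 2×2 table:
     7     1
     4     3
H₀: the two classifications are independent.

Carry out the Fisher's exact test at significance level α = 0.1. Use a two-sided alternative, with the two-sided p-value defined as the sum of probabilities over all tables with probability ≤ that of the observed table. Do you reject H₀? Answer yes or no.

reject H₀: no

Margins: r₁=8, r₂=7, c₁=11, c₂=4, n=15
p_obs = C(8,7)·C(7,4)/C(15,11); sum pmf over tables with pmf ≤ p_obs
p-value (two-sided) = 0.28205
At α=0.1: p ≥ α → fail to reject H₀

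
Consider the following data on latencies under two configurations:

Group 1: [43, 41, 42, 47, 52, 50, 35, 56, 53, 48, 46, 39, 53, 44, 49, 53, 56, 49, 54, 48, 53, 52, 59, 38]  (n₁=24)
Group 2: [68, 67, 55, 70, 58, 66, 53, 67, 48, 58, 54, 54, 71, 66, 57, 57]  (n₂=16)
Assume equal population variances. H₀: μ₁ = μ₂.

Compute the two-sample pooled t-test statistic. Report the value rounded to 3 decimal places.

x̄₁=48.333, s₁=6.260, n₁=24
x̄₂=60.562, s₂=7.146, n₂=16
s_p² = [23·6.260² + 15·7.146²]/38 = 43.8755
SE = √(s_p²·(1/24+1/16)) = 2.1378
t = (48.333−60.562)/2.1378 = -5.7203
df = 38

test statistic = -5.720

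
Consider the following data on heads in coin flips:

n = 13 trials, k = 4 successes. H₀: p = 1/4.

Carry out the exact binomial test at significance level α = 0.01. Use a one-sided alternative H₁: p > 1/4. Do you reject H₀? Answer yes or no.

reject H₀: no

Exact binomial: n=13, k=4, p₀=1/4=0.2500
P(X≥4) from Σ C(n,i)·p₀^i·(1−p₀)^(n−i)
p-value (one-sided, H₁ greater) = 0.41575
At α=0.01: p ≥ α → fail to reject H₀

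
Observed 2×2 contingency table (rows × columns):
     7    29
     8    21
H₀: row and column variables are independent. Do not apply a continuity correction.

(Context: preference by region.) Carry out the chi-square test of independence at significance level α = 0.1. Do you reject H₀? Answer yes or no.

Row totals [36, 29], col totals [15, 50], n=65
χ² = (7−8.31)²/8.31 + (29−27.69)²/27.69 + (8−6.69)²/6.69 + (21−22.31)²/22.31 = 0.5998
df = 1
p-value (upper-tail) = 0.43866
At α=0.1: p ≥ α → fail to reject H₀

reject H₀: no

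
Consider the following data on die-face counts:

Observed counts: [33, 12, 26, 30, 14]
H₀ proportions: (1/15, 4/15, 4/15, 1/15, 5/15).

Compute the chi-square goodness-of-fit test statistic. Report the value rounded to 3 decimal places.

n = 115; E_i = n·p_i = [7.67, 30.67, 30.67, 7.67, 38.33]
χ² = (33−7.67)²/7.67 + (12−30.67)²/30.67 + (26−30.67)²/30.67 + (30−7.67)²/7.67 + (14−38.33)²/38.33 = 176.2870
df = 4

test statistic = 176.287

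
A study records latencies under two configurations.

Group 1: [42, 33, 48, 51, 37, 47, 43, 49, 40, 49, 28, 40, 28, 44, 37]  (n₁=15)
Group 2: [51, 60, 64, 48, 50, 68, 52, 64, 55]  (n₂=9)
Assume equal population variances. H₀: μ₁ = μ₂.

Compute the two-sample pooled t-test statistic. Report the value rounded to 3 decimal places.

x̄₁=41.067, s₁=7.382, n₁=15
x̄₂=56.889, s₂=7.271, n₂=9
s_p² = [14·7.382² + 8·7.271²]/22 = 53.9010
SE = √(s_p²·(1/15+1/9)) = 3.0955
t = (41.067−56.889)/3.0955 = -5.1113
df = 22

test statistic = -5.111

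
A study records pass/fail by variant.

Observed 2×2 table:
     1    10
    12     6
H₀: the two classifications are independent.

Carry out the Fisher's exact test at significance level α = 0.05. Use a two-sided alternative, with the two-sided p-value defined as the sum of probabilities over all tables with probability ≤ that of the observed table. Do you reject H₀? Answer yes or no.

reject H₀: yes

Margins: r₁=11, r₂=18, c₁=13, c₂=16, n=29
p_obs = C(11,1)·C(18,12)/C(29,13); sum pmf over tables with pmf ≤ p_obs
p-value (two-sided) = 0.00575
At α=0.05: p < α → reject H₀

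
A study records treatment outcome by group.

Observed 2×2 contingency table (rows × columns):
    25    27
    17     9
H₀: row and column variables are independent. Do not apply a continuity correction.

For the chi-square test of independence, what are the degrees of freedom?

degrees of freedom = 1

df = (r−1)(c−1) = (2−1)·(2−1) = 1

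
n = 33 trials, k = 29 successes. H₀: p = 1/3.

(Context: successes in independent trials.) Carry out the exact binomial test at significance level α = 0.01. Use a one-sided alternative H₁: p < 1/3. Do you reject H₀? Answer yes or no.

Exact binomial: n=33, k=29, p₀=1/3=0.3333
P(X≤29) from Σ C(n,i)·p₀^i·(1−p₀)^(n−i)
p-value (one-sided, H₁ less) = 1.00000
At α=0.01: p ≥ α → fail to reject H₀

reject H₀: no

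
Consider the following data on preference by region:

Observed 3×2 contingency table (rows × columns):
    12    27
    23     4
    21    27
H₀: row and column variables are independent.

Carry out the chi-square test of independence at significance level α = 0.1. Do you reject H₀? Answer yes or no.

reject H₀: yes

Row totals [39, 27, 48], col totals [56, 58], n=114
χ² = (12−19.16)²/19.16 + (27−19.84)²/19.84 + (23−13.26)²/13.26 + (4−13.74)²/13.74 + (21−23.58)²/23.58 + (27−24.42)²/24.42 = 19.8606
df = 2
p-value (upper-tail) = 0.00005
At α=0.1: p < α → reject H₀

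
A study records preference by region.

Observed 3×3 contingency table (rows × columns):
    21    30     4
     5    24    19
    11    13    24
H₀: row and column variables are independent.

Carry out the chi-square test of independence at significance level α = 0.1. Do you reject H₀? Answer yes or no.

Row totals [55, 48, 48], col totals [37, 67, 47], n=151
χ² = (21−13.48)²/13.48 + (30−24.40)²/24.40 + (4−17.12)²/17.12 + (5−11.76)²/11.76 + (24−21.30)²/21.30 + (19−14.94)²/14.94 + (11−11.76)²/11.76 + (13−21.30)²/21.30 + (24−14.94)²/14.94 = 29.6457
df = 4
p-value (upper-tail) = 0.00001
At α=0.1: p < α → reject H₀

reject H₀: yes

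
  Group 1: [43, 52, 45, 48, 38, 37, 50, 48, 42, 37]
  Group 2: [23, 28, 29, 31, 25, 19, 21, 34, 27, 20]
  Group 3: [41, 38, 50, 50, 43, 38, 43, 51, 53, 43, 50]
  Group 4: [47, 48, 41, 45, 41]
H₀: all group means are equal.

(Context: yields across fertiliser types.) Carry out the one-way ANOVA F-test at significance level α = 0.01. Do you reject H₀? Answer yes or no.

reject H₀: yes

Group means [44.00, 25.70, 45.45, 44.40], grand mean 39.417
SSB = Σnᵢ(x̄ᵢ−x̄)² = 2616.723; SSW = ΣΣ(x−x̄ᵢ)² = 836.027
MSB = 2616.723/3 = 872.2409; MSW = 836.027/32 = 26.1259
F = MSB/MSW = 33.3861
df = (3, 32)
p-value (upper-tail) = 0.00000
At α=0.01: p < α → reject H₀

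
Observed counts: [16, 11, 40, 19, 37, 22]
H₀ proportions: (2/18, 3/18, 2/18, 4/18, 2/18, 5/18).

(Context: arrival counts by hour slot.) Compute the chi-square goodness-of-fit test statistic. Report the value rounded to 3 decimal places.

n = 145; E_i = n·p_i = [16.11, 24.17, 16.11, 32.22, 16.11, 40.28]
χ² = (16−16.11)²/16.11 + (11−24.17)²/24.17 + (40−16.11)²/16.11 + (19−32.22)²/32.22 + (37−16.11)²/16.11 + (22−40.28)²/40.28 = 83.3993
df = 5

test statistic = 83.399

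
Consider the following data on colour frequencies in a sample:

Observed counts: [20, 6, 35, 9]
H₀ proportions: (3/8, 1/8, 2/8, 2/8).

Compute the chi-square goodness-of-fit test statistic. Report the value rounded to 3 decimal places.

test statistic = 23.981

n = 70; E_i = n·p_i = [26.25, 8.75, 17.50, 17.50]
χ² = (20−26.25)²/26.25 + (6−8.75)²/8.75 + (35−17.50)²/17.50 + (9−17.50)²/17.50 = 23.9810
df = 3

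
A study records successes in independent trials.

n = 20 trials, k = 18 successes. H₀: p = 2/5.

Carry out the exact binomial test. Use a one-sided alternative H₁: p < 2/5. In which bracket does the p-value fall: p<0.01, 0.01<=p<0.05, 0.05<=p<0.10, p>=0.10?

p-value bracket: p>=0.10

Exact binomial: n=20, k=18, p₀=2/5=0.4000
P(X≤18) from Σ C(n,i)·p₀^i·(1−p₀)^(n−i)
p-value (one-sided, H₁ less) = 1.00000
→ bracket: p>=0.10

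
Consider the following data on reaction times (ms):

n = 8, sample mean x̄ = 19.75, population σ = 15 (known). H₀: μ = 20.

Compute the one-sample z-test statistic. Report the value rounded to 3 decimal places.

test statistic = -0.047

SE = σ/√n = 15/√8 = 5.3033
z = (x̄−μ₀)/SE = (19.75−20)/5.3033 = -0.0471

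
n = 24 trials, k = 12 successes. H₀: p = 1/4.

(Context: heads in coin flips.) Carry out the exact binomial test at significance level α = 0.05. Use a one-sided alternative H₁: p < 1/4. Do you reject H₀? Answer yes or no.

reject H₀: no

Exact binomial: n=24, k=12, p₀=1/4=0.2500
P(X≤12) from Σ C(n,i)·p₀^i·(1−p₀)^(n−i)
p-value (one-sided, H₁ less) = 0.99791
At α=0.05: p ≥ α → fail to reject H₀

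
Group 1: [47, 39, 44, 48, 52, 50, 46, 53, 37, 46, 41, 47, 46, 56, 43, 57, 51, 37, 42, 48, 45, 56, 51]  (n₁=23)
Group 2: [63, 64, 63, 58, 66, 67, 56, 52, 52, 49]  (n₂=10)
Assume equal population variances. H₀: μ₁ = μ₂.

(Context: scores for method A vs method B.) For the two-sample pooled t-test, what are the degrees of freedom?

degrees of freedom = 31

df = n₁ + n₂ − 2 = 23 + 10 − 2 = 31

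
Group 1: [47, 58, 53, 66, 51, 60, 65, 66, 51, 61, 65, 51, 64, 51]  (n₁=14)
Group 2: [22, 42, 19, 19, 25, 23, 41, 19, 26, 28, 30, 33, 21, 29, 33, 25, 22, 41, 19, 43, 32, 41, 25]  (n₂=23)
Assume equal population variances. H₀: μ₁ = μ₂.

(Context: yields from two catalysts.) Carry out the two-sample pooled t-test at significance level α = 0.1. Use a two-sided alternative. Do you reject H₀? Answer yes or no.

x̄₁=57.786, s₁=6.886, n₁=14
x̄₂=28.609, s₂=8.234, n₂=23
s_p² = [13·6.886² + 22·8.234²]/35 = 60.2239
SE = √(s_p²·(1/14+1/23)) = 2.6306
t = (57.786−28.609)/2.6306 = 11.0913
df = 35
p-value (two-sided) = 0.00000
At α=0.1: p < α → reject H₀

reject H₀: yes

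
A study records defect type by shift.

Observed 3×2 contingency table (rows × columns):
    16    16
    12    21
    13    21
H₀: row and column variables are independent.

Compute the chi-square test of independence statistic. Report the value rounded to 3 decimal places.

test statistic = 1.461

Row totals [32, 33, 34], col totals [41, 58], n=99
χ² = (16−13.25)²/13.25 + (16−18.75)²/18.75 + (12−13.67)²/13.67 + (21−19.33)²/19.33 + (13−14.08)²/14.08 + (21−19.92)²/19.92 = 1.4608
df = 2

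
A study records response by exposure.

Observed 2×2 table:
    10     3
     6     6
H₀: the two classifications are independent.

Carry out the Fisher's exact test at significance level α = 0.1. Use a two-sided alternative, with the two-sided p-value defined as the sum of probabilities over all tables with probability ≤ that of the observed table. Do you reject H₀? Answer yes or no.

reject H₀: no

Margins: r₁=13, r₂=12, c₁=16, c₂=9, n=25
p_obs = C(13,10)·C(12,6)/C(25,16); sum pmf over tables with pmf ≤ p_obs
p-value (two-sided) = 0.22619
At α=0.1: p ≥ α → fail to reject H₀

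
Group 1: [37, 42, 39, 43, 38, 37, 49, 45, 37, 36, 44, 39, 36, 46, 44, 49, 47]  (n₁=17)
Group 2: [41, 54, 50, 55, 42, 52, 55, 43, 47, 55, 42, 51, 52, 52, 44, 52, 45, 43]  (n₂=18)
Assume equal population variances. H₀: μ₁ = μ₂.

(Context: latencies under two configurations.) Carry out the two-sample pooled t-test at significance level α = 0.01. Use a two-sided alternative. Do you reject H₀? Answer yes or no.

x̄₁=41.647, s₁=4.582, n₁=17
x̄₂=48.611, s₂=5.147, n₂=18
s_p² = [16·4.582² + 17·5.147²]/33 = 23.8230
SE = √(s_p²·(1/17+1/18)) = 1.6507
t = (41.647−48.611)/1.6507 = -4.2188
df = 33
p-value (two-sided) = 0.00018
At α=0.01: p < α → reject H₀

reject H₀: yes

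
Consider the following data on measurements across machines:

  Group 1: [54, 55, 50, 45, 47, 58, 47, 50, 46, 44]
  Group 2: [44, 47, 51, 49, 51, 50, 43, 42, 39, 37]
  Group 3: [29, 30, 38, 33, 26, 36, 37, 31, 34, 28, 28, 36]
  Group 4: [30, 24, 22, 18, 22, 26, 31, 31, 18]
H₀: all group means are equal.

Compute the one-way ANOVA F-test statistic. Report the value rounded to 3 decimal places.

test statistic = 58.306

Group means [49.60, 45.30, 32.17, 24.67], grand mean 37.976
SSB = Σnᵢ(x̄ᵢ−x̄)² = 3886.809; SSW = ΣΣ(x−x̄ᵢ)² = 822.167
MSB = 3886.809/3 = 1295.6030; MSW = 822.167/37 = 22.2207
F = MSB/MSW = 58.3061
df = (3, 37)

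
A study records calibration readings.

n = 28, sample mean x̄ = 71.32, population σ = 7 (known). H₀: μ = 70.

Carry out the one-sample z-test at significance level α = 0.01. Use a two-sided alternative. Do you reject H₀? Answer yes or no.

SE = σ/√n = 7/√28 = 1.3229
z = (x̄−μ₀)/SE = (71.32−70)/1.3229 = 0.9978
p-value (two-sided) = 0.31836
At α=0.01: p ≥ α → fail to reject H₀

reject H₀: no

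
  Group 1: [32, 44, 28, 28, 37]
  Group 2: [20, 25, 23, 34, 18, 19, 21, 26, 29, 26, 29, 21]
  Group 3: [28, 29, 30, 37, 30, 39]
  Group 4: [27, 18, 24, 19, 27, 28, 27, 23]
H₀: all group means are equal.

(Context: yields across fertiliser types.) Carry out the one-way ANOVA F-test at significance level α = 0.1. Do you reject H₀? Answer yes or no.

reject H₀: yes

Group means [33.80, 24.25, 32.17, 24.12], grand mean 27.290
SSB = Σnᵢ(x̄ᵢ−x̄)² = 545.629; SSW = ΣΣ(x−x̄ᵢ)² = 650.758
MSB = 545.629/3 = 181.8763; MSW = 650.758/27 = 24.1022
F = MSB/MSW = 7.5461
df = (3, 27)
p-value (upper-tail) = 0.00080
At α=0.1: p < α → reject H₀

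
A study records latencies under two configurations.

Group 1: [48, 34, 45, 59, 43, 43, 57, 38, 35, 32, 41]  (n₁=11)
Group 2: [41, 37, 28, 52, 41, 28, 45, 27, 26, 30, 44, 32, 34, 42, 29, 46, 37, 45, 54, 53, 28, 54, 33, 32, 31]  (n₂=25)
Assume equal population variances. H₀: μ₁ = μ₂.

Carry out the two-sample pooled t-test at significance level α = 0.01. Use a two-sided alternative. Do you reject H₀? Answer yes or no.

reject H₀: no

x̄₁=43.182, s₁=8.807, n₁=11
x̄₂=37.960, s₂=9.217, n₂=25
s_p² = [10·8.807² + 24·9.217²]/34 = 82.7822
SE = √(s_p²·(1/11+1/25)) = 3.2920
t = (43.182−37.960)/3.2920 = 1.5862
df = 34
p-value (two-sided) = 0.12194
At α=0.01: p ≥ α → fail to reject H₀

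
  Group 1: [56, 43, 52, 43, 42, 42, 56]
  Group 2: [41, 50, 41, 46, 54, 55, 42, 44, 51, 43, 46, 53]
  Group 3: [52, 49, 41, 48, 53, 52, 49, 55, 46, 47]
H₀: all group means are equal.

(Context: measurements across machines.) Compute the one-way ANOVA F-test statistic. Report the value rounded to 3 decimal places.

test statistic = 0.426

Group means [47.71, 47.17, 49.20], grand mean 48.000
SSB = Σnᵢ(x̄ᵢ−x̄)² = 23.305; SSW = ΣΣ(x−x̄ᵢ)² = 710.695
MSB = 23.305/2 = 11.6524; MSW = 710.695/26 = 27.3344
F = MSB/MSW = 0.4263
df = (2, 26)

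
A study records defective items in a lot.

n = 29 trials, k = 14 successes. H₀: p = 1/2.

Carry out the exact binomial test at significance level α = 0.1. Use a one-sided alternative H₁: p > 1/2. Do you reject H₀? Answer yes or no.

Exact binomial: n=29, k=14, p₀=1/2=0.5000
P(X≥14) from Σ C(n,i)·p₀^i·(1−p₀)^(n−i)
p-value (one-sided, H₁ greater) = 0.64446
At α=0.1: p ≥ α → fail to reject H₀

reject H₀: no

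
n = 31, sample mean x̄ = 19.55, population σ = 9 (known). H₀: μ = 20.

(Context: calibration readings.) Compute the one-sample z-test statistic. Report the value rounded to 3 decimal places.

SE = σ/√n = 9/√31 = 1.6164
z = (x̄−μ₀)/SE = (19.55−20)/1.6164 = -0.2784

test statistic = -0.278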